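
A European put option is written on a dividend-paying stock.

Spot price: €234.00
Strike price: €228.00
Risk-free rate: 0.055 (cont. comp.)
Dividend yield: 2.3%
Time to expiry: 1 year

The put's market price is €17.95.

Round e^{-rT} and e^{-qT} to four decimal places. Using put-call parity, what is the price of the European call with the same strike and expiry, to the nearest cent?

e^(−qT) = e^(−0.023·1) = 0.9773;  e^(−rT) = e^(−0.055·1) = 0.9465
Put-call parity: C − P = S·e^(−qT) − K·e^(−rT) = 234·0.9773 − 228·0.9465 = 228.6882 − 215.8020 = 12.8862
C = P + (C − P) = 17.95 + (12.8862) = 30.8362

€30.84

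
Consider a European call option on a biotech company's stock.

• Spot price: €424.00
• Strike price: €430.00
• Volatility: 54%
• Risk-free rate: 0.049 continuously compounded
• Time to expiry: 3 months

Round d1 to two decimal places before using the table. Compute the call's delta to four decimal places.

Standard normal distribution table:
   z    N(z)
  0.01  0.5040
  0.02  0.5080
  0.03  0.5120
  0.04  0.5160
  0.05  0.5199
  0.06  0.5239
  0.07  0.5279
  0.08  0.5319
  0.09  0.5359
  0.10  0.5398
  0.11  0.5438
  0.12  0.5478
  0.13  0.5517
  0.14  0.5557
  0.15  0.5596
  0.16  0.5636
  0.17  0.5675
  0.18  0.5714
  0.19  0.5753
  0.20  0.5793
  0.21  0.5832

σ√T = 0.54·√0.25 = 0.2700
d₁ = [ln(424/430) + (0.049 + 0.54²/2)·0.25] / 0.2700 = [-0.0141 + 0.0487] / 0.2700 = 0.1283 ⇒ 0.13
N(d₁) = N(0.13) = 0.5517
Δ_call = N(d₁) = 0.5517

0.5517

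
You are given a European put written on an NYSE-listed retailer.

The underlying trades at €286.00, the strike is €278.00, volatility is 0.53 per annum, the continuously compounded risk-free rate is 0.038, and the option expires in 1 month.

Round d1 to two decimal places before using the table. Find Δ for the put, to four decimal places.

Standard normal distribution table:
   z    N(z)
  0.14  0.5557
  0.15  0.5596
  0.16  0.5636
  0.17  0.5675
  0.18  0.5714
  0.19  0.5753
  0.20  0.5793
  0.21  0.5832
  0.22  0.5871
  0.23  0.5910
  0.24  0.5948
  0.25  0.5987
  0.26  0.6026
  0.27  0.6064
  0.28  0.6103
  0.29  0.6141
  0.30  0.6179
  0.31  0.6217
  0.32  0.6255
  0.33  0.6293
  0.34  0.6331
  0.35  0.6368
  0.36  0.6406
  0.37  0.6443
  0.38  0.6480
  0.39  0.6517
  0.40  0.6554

-0.3897

T = 0.08333;  σ√T = 0.1530
ln(S/K) + (r + σ²/2)T = ln(286/278) + (0.038 + 0.53²/2)·0.08333 = 0.0284 + 0.0149 = 0.0432
d₁ = 0.0432 / 0.1530 = 0.2826 which rounds to 0.28
N(d₁) = N(0.28) = 0.6103
Δ_put = N(d₁) − 1 = 0.6103 − 1 = -0.3897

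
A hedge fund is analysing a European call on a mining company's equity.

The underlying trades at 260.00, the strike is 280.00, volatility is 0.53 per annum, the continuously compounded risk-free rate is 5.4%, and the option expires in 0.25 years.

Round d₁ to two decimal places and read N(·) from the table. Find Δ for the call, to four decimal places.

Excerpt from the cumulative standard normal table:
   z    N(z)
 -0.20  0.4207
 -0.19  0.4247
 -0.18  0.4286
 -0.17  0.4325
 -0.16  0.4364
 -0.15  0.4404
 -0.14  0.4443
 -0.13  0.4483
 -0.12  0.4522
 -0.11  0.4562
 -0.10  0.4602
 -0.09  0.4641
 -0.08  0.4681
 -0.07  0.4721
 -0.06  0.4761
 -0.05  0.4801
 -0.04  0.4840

σ√T = 0.53 × 0.5000 = 0.2650
d₁ = [ln(260/280) + (0.054 + 0.53²/2)·0.25] / 0.2650 = [-0.0741 + 0.0486] / 0.2650 = -0.0962 which rounds to -0.10
N(d₁) = N(-0.10) = 0.4602
Δ_call = N(d₁) = 0.4602

0.4602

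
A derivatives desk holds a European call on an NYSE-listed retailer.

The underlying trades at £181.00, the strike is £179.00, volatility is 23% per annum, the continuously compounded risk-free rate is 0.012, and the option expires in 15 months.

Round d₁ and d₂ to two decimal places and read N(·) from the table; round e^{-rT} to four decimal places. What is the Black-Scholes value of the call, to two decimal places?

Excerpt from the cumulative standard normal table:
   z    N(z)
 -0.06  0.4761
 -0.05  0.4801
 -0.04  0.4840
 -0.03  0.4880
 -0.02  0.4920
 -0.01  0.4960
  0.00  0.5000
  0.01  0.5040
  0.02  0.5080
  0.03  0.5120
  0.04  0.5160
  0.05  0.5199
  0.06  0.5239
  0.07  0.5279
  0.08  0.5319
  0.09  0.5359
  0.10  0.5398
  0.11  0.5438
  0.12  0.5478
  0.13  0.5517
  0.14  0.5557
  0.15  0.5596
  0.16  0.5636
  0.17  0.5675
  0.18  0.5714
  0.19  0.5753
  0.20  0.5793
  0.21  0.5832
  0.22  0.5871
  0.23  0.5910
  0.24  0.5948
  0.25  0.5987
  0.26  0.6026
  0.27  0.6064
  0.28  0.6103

£20.92

σ√T = 0.23 × 1.1180 = 0.2571
d₁ = [ln(181/179) + (0.012 + ½·0.23²)·1.25] / (σ√T) = (0.0111 + 0.0481) / 0.2571 = 0.2301 which rounds to 0.23
d₂ = 0.2301 − 0.2571 = -0.0270 which rounds to -0.03
exp(−rT) = exp(−0.012·1.25) = 0.9851
C = 181·N(0.23) − 179·0.9851·N(-0.03) = 181·0.5910 − 179·0.9851·0.4880 = 106.9710 − 86.0505 = 20.9205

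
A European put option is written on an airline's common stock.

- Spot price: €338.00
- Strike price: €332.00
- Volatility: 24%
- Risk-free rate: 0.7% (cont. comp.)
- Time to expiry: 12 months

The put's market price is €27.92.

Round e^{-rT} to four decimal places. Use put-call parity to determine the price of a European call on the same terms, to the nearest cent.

e^(−rT) = e^(−0.007·1) = 0.9930
Put-call parity: C − P = S − K·e^(−rT) = 338 − 332·0.9930 = 338 − 329.6760 = 8.3240
C = P + (C − P) = 27.92 + (8.3240) = 36.2440

€36.24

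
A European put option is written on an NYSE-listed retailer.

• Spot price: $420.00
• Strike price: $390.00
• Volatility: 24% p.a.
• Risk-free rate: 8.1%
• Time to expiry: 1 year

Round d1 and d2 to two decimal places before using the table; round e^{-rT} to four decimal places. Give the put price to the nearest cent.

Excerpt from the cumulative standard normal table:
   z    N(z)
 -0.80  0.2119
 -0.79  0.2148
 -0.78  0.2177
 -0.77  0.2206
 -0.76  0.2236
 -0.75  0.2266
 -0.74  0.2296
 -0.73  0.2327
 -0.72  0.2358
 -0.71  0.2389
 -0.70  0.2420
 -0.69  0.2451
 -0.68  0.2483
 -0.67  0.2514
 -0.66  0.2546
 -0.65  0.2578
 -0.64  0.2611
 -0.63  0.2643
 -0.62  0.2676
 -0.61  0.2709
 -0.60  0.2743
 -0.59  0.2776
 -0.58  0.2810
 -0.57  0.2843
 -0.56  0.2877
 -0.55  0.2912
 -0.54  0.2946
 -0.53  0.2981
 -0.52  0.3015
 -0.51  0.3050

σ√T = 0.24 × 1.0000 = 0.2400
d₁ = [ln(420/390) + (0.081 + 0.24²/2)·1] / 0.2400 = [0.0741 + 0.1098] / 0.2400 = 0.7663 ≈ 0.77
d₂ = d₁ − σ√T = 0.7663 − 0.2400 = 0.5263 ≈ 0.53
e^(−rT) = e^(−0.081·1) = 0.9222
N(−d₂) = N(-0.53) = 0.2981;  N(−d₁) = N(-0.77) = 0.2206
P = 390·0.9222·0.2981 − 420·0.2206 = 107.2140 − 92.6520 = 14.5620

$14.56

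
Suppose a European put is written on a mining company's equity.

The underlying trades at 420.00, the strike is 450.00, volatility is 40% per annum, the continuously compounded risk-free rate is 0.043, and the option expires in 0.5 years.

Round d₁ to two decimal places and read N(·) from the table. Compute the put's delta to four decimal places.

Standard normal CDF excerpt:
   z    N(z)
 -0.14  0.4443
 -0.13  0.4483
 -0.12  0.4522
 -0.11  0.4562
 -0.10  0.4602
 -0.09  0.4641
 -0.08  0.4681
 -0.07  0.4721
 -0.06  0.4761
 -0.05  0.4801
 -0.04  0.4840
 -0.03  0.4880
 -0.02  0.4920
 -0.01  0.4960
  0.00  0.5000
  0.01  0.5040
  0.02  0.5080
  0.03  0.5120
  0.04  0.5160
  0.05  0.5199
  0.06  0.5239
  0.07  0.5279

-0.5120

σ√T = 0.4 × 0.7071 = 0.2828
d₁ = [ln(420/450) + (0.043 + ½·0.4²)·0.5] / (σ√T) = (-0.0690 + 0.0615) / 0.2828 = -0.0265 → -0.03
N(d₁) = N(-0.03) = 0.4880
Δ_put = N(d₁) − 1 = 0.4880 − 1 = -0.5120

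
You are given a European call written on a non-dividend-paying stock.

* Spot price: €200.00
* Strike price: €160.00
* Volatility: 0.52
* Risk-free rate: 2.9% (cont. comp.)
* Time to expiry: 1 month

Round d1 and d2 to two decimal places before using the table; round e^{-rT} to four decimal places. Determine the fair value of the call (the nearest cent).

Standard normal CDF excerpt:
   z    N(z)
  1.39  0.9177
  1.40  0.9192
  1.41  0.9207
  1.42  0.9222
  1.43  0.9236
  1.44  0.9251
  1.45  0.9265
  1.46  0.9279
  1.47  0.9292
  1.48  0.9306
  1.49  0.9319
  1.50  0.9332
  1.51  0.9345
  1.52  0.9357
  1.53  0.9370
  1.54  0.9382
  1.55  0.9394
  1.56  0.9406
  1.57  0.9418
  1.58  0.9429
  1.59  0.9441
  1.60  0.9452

T = 0.08333;  σ√T = 0.1501
d₁ = [ln(200/160) + (0.029 + 0.52²/2)·0.08333] / 0.1501 = [0.2231 + 0.0137] / 0.1501 = 1.5777 ⇒ 1.58
d₂ = d₁ − σ√T = 1.5777 − 0.1501 = 1.4276 ⇒ 1.43
e^(−rT) = e^(−0.029·0.08333) = 0.9976
N(d₁) = N(1.58) = 0.9429;  N(d₂) = N(1.43) = 0.9236
C = 200·0.9429 − 160·0.9976·0.9236 = 188.5800 − 147.4213 = 41.1587

€41.16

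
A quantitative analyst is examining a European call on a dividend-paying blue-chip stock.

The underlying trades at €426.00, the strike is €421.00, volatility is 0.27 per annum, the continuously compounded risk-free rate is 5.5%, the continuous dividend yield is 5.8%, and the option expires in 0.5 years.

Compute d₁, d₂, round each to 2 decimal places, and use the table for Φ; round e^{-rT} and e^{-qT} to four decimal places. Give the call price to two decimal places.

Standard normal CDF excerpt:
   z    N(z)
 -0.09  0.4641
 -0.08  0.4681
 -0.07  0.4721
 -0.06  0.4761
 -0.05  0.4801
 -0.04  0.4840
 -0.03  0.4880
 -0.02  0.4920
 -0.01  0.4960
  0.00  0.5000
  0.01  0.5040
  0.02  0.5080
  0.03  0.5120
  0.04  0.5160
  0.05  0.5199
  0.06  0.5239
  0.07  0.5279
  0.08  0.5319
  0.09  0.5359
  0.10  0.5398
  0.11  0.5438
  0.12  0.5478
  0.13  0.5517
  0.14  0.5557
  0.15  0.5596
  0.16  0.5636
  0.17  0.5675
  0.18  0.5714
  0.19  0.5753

σ√T = 0.27 × 0.7071 = 0.1909
d₁ = [ln(426/421) + (0.055 − 0.058 + ½·0.27²)·0.5] / (σ√T) = (0.0118 + 0.0167) / 0.1909 = 0.1494 which rounds to 0.15
d₂ = 0.1494 − 0.1909 = -0.0415 which rounds to -0.04
e^(−qT) = e^(−0.058·0.5) = 0.9714;  e^(−rT) = e^(−0.055·0.5) = 0.9729
N(d₁) = N(0.15) = 0.5596;  N(d₂) = N(-0.04) = 0.4840
C = 426·0.9714·0.5596 − 421·0.9729·0.4840 = 231.5717 − 198.2420 = 33.3297

€33.33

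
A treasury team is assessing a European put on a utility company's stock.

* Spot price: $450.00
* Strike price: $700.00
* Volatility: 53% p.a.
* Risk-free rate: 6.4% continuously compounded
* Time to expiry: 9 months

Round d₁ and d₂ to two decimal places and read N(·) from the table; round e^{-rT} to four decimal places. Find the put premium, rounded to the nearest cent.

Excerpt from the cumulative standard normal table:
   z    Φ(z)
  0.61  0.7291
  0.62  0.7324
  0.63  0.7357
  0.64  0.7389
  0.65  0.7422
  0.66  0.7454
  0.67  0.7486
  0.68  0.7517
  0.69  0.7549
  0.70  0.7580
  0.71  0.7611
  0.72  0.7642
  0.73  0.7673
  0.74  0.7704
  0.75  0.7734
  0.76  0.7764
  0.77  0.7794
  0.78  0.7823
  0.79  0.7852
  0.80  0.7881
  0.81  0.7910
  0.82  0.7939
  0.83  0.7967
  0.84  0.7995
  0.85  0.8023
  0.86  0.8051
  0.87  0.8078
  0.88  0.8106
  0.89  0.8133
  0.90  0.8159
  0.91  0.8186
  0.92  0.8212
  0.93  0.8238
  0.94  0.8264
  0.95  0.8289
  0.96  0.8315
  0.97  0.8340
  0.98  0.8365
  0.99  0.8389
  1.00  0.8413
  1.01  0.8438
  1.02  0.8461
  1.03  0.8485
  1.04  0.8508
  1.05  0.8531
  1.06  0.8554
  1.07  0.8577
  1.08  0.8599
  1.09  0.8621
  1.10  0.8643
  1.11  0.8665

T = 0.75;  σ√T = 0.4590
d₁ = [ln(450/700) + (0.064 + 0.53²/2)·0.75] / 0.4590 = [-0.4418 + 0.1533] / 0.4590 = -0.6285 which rounds to -0.63
d₂ = d₁ − σ√T = -0.6285 − 0.4590 = -1.0875 which rounds to -1.09
exp(−rT) = exp(−0.064·0.75) = 0.9531
N(−d₂) = N(1.09) = 0.8621;  N(−d₁) = N(0.63) = 0.7357
P = 700·0.9531·0.8621 − 450·0.7357 = 575.1673 − 331.0650 = 244.1023

$244.10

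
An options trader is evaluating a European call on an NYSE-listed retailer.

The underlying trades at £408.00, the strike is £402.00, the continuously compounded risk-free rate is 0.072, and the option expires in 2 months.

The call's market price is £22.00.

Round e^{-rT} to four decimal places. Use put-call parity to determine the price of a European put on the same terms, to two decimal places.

£11.22

exp(−rT) = exp(−0.072·0.1667) = 0.9881
Put-call parity: C − P = S − K·e^(−rT) = 408 − 402·0.9881 = 408 − 397.2162 = 10.7838
P = C − (C − P) = 22.00 − (10.7838) = 11.2162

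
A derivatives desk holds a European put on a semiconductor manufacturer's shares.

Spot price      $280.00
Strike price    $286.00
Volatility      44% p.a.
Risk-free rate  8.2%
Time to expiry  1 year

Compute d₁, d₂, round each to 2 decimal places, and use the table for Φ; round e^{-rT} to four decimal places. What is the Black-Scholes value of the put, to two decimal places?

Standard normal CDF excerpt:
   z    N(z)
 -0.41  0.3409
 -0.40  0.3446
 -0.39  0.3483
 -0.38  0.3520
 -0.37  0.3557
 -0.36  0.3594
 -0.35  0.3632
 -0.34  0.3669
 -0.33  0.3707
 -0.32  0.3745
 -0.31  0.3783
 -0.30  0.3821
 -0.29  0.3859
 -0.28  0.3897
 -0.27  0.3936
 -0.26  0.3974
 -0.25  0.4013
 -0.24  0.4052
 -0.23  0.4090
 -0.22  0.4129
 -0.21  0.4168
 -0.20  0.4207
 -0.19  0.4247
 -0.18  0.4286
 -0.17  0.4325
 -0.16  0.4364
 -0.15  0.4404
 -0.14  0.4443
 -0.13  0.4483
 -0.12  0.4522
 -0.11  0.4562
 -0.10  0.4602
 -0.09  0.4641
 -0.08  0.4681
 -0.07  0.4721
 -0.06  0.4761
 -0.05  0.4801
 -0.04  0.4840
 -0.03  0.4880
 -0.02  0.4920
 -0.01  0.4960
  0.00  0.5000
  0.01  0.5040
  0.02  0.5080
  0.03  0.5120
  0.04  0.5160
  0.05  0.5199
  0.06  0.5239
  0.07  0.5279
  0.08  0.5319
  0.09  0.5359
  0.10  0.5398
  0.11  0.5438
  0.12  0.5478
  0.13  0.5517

σ√T = 0.44 × 1.0000 = 0.4400
ln(S/K) + (r + σ²/2)T = ln(280/286) + (0.082 + 0.44²/2)·1 = -0.0212 + 0.1788 = 0.1576
d₁ = 0.1576 / 0.4400 = 0.3582 which rounds to 0.36
d₂ = d₁ − σ√T = 0.3582 − 0.4400 = -0.0818 which rounds to -0.08
e^(−rT) = e^(−0.082·1) = 0.9213
N(−d₂) = N(0.08) = 0.5319;  N(−d₁) = N(-0.36) = 0.3594
P = 286·0.9213·0.5319 − 280·0.3594 = 140.1513 − 100.6320 = 39.5193

$39.52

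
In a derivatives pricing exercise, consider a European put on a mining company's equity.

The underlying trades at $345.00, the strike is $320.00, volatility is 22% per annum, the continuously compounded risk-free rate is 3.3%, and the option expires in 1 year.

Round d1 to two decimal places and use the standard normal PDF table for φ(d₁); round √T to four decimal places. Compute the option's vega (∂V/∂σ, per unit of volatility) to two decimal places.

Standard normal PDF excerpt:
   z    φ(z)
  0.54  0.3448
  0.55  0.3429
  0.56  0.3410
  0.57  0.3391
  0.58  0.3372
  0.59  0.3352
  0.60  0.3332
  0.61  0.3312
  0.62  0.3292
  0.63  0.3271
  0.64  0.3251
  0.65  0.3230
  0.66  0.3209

114.95

σ√T = 0.22·√1 = 0.2200
d₁ = [ln(345/320) + (0.033 + 0.22²/2)·1] / 0.2200 = [0.0752 + 0.0572] / 0.2200 = 0.6019 ≈ 0.60
√T = √1 = 1.0000
φ(d₁) = φ(0.60) = 0.3332
vega = S·φ(d₁)·√T = 345·0.3332·1.0000 = 114.9540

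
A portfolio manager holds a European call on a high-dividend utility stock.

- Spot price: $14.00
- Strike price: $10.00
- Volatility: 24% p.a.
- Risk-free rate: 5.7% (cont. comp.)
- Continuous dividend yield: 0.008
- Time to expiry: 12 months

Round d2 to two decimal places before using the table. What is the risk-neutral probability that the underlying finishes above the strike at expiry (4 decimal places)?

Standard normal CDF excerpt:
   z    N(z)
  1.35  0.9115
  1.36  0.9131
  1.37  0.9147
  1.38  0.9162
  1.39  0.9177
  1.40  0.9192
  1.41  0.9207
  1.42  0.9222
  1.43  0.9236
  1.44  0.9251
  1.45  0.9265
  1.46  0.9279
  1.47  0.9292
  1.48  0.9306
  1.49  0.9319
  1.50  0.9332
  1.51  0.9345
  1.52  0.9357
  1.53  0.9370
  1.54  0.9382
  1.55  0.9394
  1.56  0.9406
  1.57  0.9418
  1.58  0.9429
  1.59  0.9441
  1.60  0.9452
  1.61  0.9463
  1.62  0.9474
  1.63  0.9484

T = 1;  σ√T = 0.2400
d₁ = [ln(14/10) + (0.057 − 0.008 + 0.24²/2)·1] / 0.2400 = [0.3365 + 0.0778] / 0.2400 = 1.7261 ≈ 1.73
d₂ = d₁ − σ√T = 1.7261 − 0.2400 = 1.4861 ≈ 1.49
Risk-neutral Pr[S_T > K] = N(d₂) = N(1.49) = 0.9319

0.9319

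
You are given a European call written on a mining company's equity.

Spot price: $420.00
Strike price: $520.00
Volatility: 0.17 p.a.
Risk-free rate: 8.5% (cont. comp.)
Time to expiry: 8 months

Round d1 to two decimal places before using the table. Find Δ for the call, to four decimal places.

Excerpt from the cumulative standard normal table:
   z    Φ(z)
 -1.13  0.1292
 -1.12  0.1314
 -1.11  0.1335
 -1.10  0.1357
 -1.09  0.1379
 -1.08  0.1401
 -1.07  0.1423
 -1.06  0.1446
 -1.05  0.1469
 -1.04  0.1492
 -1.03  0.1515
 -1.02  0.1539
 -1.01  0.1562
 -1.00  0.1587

σ√T = 0.17·√0.6667 = 0.1388
d₁ = [ln(420/520) + (0.085 + 0.17²/2)·0.6667] / 0.1388 = [-0.2136 + 0.0663] / 0.1388 = -1.0610 which rounds to -1.06
N(d₁) = N(-1.06) = 0.1446
Δ_call = N(d₁) = 0.1446

0.1446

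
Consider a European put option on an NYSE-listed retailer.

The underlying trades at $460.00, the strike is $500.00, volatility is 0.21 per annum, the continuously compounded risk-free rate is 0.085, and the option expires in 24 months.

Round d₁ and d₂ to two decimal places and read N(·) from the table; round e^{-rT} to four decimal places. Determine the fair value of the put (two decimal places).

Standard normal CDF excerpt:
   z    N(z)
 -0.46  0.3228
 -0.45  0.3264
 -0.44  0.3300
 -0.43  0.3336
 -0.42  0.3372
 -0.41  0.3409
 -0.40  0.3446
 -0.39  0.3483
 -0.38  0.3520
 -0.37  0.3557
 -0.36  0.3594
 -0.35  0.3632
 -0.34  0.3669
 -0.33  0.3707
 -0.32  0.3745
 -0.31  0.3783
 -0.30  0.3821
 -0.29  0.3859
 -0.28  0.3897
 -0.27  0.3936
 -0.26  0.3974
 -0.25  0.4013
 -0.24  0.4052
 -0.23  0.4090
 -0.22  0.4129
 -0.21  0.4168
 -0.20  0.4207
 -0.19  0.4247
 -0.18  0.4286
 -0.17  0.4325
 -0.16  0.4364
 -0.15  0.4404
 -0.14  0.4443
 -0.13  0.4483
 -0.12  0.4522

σ√T = 0.21·√2 = 0.2970
d₁ = [ln(460/500) + (0.085 + ½·0.21²)·2] / (σ√T) = (-0.0834 + 0.2141) / 0.2970 = 0.4402 which rounds to 0.44
d₂ = 0.4402 − 0.2970 = 0.1432 which rounds to 0.14
exp(−rT) = exp(−0.085·2) = 0.8437
N(−d₂) = N(-0.14) = 0.4443;  N(−d₁) = N(-0.44) = 0.3300
P = 500·0.8437·0.4443 − 460·0.3300 = 187.4280 − 151.8000 = 35.6280

$35.63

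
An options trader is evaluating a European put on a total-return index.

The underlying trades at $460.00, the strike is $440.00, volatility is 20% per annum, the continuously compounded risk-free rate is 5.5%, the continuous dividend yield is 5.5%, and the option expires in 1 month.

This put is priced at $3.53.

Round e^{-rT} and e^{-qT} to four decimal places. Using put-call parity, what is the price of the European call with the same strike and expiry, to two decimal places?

exp(−qT) = exp(−0.055·0.08333) = 0.9954;  exp(−rT) = exp(−0.055·0.08333) = 0.9954
Put-call parity: C − P = S·e^(−qT) − K·e^(−rT) = 460·0.9954 − 440·0.9954 = 457.8840 − 437.9760 = 19.9080
C = P + (C − P) = 3.53 + (19.9080) = 23.4380

$23.44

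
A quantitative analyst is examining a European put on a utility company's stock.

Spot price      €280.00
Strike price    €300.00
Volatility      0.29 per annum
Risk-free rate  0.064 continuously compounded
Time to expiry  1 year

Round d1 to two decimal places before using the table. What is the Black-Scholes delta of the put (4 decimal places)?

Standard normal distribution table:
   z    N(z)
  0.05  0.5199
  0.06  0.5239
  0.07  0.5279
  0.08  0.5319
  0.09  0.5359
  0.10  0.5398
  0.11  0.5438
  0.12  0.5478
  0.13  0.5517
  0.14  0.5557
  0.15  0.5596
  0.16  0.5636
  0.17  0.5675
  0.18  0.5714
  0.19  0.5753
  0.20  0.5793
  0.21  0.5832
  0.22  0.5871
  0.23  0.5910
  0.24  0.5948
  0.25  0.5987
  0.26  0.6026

-0.4483

σ√T = 0.29 × 1.0000 = 0.2900
d₁ = [ln(280/300) + (0.064 + 0.29²/2)·1] / 0.2900 = [-0.0690 + 0.1061] / 0.2900 = 0.1278 ≈ 0.13
N(d₁) = N(0.13) = 0.5517
Δ_put = N(d₁) − 1 = 0.5517 − 1 = -0.4483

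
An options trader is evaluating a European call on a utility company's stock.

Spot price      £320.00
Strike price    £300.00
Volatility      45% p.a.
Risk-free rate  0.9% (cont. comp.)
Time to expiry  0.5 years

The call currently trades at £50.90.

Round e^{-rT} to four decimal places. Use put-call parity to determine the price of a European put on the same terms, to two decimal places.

e^(−rT) = e^(−0.009·0.5) = 0.9955
Put-call parity: C − P = S − K·e^(−rT) = 320 − 300·0.9955 = 320 − 298.6500 = 21.3500
P = C − (C − P) = 50.90 − (21.3500) = 29.5500

£29.55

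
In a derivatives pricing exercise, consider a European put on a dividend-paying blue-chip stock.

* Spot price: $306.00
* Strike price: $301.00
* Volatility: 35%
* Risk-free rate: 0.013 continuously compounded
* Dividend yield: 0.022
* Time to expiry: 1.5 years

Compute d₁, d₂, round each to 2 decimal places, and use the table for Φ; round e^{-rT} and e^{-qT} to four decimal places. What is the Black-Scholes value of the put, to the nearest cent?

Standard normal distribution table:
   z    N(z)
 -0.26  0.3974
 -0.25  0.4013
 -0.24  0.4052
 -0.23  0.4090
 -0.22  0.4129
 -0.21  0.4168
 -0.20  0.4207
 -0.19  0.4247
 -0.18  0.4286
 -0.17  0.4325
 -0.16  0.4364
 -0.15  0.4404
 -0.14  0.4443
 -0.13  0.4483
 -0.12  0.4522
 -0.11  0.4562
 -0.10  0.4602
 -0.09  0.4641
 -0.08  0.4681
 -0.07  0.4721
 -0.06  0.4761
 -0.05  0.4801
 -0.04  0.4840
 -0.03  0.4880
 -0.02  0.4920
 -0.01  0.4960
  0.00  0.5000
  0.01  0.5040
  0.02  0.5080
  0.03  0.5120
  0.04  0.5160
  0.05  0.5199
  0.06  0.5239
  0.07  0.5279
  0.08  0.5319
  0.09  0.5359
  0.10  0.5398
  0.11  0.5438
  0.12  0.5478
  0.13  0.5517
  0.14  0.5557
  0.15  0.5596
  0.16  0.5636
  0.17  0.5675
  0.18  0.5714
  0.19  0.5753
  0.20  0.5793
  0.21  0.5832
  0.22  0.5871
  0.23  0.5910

σ√T = 0.35 × 1.2247 = 0.4287
d₁ = [ln(306/301) + (0.013 − 0.022 + 0.35²/2)·1.5] / 0.4287 = [0.0165 + 0.0784] / 0.4287 = 0.2213 which rounds to 0.22
d₂ = d₁ − σ√T = 0.2213 − 0.4287 = -0.2074 which rounds to -0.21
e^(−qT) = e^(−0.022·1.5) = 0.9675;  e^(−rT) = e^(−0.013·1.5) = 0.9807
P = 301·0.9807·N(0.21) − 306·0.9675·N(-0.22) = 301·0.9807·0.5832 − 306·0.9675·0.4129 = 172.1552 − 122.2411 = 49.9141

$49.91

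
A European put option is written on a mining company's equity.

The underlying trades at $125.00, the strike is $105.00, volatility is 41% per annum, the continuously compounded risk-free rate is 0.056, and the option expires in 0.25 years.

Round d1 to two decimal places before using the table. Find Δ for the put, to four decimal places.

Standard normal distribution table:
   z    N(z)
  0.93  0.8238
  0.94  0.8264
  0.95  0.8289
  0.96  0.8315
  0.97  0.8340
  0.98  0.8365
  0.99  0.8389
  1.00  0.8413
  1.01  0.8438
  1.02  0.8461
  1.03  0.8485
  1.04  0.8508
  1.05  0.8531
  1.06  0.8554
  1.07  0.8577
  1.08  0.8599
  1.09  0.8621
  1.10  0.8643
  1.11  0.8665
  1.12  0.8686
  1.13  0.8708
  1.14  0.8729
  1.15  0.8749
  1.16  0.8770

σ√T = 0.41 × 0.5000 = 0.2050
d₁ = [ln(125/105) + (0.056 + ½·0.41²)·0.25] / (σ√T) = (0.1744 + 0.0350) / 0.2050 = 1.0213 ≈ 1.02
N(d₁) = N(1.02) = 0.8461
Δ_put = N(d₁) − 1 = 0.8461 − 1 = -0.1539

-0.1539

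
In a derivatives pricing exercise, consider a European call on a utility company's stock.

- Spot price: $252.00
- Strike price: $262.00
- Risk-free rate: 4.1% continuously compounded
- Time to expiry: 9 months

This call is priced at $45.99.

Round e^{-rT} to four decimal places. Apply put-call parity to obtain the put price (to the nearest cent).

e^(−rT) = e^(−0.041·0.75) = 0.9697
Put-call parity: C − P = S − K·e^(−rT) = 252 − 262·0.9697 = 252 − 254.0614 = -2.0614
P = C − (C − P) = 45.99 − (-2.0614) = 48.0514

$48.05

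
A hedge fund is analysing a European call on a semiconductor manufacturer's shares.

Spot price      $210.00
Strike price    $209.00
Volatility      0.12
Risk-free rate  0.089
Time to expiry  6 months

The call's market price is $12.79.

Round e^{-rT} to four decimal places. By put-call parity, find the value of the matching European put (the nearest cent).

e^(−rT) = e^(−0.089·0.5) = 0.9565
Put-call parity: C − P = S − K·e^(−rT) = 210 − 209·0.9565 = 210 − 199.9085 = 10.0915
P = C − (C − P) = 12.79 − (10.0915) = 2.6985

$2.70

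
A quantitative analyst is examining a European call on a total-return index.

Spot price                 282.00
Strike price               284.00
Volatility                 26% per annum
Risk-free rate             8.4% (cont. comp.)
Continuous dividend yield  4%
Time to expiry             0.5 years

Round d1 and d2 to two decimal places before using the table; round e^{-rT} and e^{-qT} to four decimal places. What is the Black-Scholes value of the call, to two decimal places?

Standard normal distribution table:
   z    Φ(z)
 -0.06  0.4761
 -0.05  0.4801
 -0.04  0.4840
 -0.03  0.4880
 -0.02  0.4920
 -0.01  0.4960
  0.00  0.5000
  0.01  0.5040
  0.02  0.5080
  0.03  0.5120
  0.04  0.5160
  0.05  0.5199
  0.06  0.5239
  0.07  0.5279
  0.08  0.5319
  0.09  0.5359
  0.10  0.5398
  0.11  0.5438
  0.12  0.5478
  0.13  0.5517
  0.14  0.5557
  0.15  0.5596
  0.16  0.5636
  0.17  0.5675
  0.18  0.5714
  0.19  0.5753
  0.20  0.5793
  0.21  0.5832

21.79

σ√T = 0.26·√0.5 = 0.1838
ln(S/K) + (r − q + σ²/2)T = ln(282/284) + (0.084 − 0.04 + 0.26²/2)·0.5 = -0.0071 + 0.0389 = 0.0318
d₁ = 0.0318 / 0.1838 = 0.1731 which rounds to 0.17
d₂ = d₁ − σ√T = 0.1731 − 0.1838 = -0.0107 which rounds to -0.01
exp(−qT) = exp(−0.04·0.5) = 0.9802;  exp(−rT) = exp(−0.084·0.5) = 0.9589
N(d₁) = N(0.17) = 0.5675;  N(d₂) = N(-0.01) = 0.4960
C = 282·0.9802·0.5675 − 284·0.9589·0.4960 = 156.8663 − 135.0745 = 21.7918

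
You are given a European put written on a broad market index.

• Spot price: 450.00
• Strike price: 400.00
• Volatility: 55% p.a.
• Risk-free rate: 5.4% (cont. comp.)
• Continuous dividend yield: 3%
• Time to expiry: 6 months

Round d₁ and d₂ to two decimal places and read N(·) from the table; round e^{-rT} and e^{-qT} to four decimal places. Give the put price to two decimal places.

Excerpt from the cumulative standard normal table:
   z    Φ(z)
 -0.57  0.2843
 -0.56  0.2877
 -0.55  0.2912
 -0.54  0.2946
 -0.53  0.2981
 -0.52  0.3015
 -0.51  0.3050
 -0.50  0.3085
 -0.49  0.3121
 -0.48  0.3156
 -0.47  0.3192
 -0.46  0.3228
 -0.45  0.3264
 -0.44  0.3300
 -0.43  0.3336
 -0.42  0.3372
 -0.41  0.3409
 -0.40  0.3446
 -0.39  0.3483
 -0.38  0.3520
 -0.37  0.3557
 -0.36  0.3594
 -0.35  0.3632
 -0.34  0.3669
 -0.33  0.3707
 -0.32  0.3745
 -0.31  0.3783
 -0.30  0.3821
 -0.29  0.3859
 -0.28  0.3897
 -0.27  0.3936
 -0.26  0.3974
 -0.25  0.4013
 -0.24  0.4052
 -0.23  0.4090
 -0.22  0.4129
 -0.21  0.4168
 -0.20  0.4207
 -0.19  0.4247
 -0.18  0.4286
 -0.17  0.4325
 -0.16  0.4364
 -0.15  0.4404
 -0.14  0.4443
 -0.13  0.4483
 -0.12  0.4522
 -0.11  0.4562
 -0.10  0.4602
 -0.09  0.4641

σ√T = 0.55 × 0.7071 = 0.3889
d₁ = [ln(450/400) + (0.054 − 0.03 + ½·0.55²)·0.5] / (σ√T) = (0.1178 + 0.0876) / 0.3889 = 0.5282 ≈ 0.53
d₂ = 0.5282 − 0.3889 = 0.1393 ≈ 0.14
e^(−qT) = e^(−0.03·0.5) = 0.9851;  e^(−rT) = e^(−0.054·0.5) = 0.9734
N(−d₂) = N(-0.14) = 0.4443;  N(−d₁) = N(-0.53) = 0.2981
P = 400·0.9734·0.4443 − 450·0.9851·0.2981 = 172.9926 − 132.1462 = 40.8464

40.85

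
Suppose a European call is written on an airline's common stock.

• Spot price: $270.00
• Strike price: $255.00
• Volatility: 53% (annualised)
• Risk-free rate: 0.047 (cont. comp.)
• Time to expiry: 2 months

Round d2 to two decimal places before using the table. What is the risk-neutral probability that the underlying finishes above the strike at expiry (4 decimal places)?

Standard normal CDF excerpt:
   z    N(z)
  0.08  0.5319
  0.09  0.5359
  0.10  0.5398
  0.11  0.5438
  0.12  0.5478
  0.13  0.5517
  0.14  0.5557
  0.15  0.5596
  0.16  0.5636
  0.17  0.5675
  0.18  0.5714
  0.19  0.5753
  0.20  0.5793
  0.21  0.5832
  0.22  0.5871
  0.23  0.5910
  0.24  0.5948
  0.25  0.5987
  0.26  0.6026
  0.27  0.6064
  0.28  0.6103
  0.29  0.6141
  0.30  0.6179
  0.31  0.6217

0.5753

σ√T = 0.53·√0.1667 = 0.2164
ln(S/K) + (r + σ²/2)T = ln(270/255) + (0.047 + 0.53²/2)·0.1667 = 0.0572 + 0.0312 = 0.0884
d₁ = 0.0884 / 0.2164 = 0.4086 ⇒ 0.41
d₂ = d₁ − σ√T = 0.4086 − 0.2164 = 0.1922 ⇒ 0.19
Risk-neutral Pr[S_T > K] = N(d₂) = N(0.19) = 0.5753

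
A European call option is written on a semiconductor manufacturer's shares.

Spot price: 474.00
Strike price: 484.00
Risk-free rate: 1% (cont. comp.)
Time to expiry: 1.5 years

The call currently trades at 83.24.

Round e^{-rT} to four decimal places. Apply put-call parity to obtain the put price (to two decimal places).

86.03

e^(−rT) = e^(−0.01·1.5) = 0.9851
Put-call parity: C − P = S − K·e^(−rT) = 474 − 484·0.9851 = 474 − 476.7884 = -2.7884
P = C − (C − P) = 83.24 − (-2.7884) = 86.0284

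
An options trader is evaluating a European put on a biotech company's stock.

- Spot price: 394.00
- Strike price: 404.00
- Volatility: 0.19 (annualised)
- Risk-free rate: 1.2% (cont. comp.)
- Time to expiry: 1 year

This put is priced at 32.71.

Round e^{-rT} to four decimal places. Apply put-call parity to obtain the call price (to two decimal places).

exp(−rT) = exp(−0.012·1) = 0.9881
Put-call parity: C − P = S − K·e^(−rT) = 394 − 404·0.9881 = 394 − 399.1924 = -5.1924
C = P + (C − P) = 32.71 + (-5.1924) = 27.5176

27.52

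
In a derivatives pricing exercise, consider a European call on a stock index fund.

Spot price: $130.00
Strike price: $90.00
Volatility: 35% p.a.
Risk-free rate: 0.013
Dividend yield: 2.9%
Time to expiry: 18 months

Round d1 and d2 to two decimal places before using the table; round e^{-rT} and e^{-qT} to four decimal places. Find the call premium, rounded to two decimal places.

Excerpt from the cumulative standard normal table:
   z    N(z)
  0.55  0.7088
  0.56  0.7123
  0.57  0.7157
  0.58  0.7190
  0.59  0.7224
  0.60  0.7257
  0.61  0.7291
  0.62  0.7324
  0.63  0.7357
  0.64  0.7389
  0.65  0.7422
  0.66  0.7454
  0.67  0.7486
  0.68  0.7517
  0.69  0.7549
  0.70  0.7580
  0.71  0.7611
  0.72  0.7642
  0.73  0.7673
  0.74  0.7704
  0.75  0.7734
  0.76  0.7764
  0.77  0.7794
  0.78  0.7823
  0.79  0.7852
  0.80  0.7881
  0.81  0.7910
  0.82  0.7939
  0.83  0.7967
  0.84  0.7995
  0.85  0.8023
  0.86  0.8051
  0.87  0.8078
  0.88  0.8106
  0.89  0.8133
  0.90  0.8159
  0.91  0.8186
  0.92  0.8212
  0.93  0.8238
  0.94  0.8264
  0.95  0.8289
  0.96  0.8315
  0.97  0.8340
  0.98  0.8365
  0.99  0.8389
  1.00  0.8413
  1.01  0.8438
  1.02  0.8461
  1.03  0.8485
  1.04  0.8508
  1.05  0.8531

σ√T = 0.35·√1.5 = 0.4287
ln(S/K) + (r − q + σ²/2)T = ln(130/90) + (0.013 − 0.029 + 0.35²/2)·1.5 = 0.3677 + 0.0679 = 0.4356
d₁ = 0.4356 / 0.4287 = 1.0162 which rounds to 1.02
d₂ = d₁ − σ√T = 1.0162 − 0.4287 = 0.5875 which rounds to 0.59
e^(−qT) = e^(−0.029·1.5) = 0.9574;  e^(−rT) = e^(−0.013·1.5) = 0.9807
C = 130·0.9574·N(1.02) − 90·0.9807·N(0.59) = 130·0.9574·0.8461 − 90·0.9807·0.7224 = 105.3073 − 63.7612 = 41.5461

$41.55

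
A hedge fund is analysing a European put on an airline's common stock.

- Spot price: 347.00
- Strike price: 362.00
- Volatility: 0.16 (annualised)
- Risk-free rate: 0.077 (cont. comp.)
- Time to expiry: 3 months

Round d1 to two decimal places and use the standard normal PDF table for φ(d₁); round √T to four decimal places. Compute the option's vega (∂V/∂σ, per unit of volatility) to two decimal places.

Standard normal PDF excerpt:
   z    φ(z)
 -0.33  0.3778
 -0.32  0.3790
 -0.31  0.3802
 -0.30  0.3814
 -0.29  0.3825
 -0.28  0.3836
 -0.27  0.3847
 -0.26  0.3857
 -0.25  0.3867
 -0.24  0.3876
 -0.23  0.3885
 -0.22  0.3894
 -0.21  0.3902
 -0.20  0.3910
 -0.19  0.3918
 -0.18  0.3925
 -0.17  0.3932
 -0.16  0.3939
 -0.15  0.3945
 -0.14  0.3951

σ√T = 0.16 × 0.5000 = 0.0800
d₁ = [ln(347/362) + (0.077 + 0.16²/2)·0.25] / 0.0800 = [-0.0423 + 0.0225] / 0.0800 = -0.2484 → -0.25
√T = √0.25 = 0.5000
φ(d₁) = φ(-0.25) = 0.3867
vega = S·φ(d₁)·√T = 347·0.3867·0.5000 = 67.0924

67.09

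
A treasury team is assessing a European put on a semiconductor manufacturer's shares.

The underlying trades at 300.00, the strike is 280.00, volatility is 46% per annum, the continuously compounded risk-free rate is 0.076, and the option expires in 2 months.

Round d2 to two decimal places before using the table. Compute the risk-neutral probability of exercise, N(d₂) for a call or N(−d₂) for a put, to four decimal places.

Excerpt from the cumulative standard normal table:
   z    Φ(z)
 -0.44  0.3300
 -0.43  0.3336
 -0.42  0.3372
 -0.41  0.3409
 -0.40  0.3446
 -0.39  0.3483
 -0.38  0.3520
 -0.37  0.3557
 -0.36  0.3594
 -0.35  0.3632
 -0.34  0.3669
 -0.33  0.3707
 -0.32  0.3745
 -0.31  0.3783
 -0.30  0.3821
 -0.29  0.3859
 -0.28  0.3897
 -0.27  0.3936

σ√T = 0.46 × 0.4082 = 0.1878
d₁ = [ln(300/280) + (0.076 + 0.46²/2)·0.1667] / 0.1878 = [0.0690 + 0.0303] / 0.1878 = 0.5287 which rounds to 0.53
d₂ = d₁ − σ√T = 0.5287 − 0.1878 = 0.3409 which rounds to 0.34
Pr(exercise) under Q = N(−d₂) = N(-0.34) = 0.3669

0.3669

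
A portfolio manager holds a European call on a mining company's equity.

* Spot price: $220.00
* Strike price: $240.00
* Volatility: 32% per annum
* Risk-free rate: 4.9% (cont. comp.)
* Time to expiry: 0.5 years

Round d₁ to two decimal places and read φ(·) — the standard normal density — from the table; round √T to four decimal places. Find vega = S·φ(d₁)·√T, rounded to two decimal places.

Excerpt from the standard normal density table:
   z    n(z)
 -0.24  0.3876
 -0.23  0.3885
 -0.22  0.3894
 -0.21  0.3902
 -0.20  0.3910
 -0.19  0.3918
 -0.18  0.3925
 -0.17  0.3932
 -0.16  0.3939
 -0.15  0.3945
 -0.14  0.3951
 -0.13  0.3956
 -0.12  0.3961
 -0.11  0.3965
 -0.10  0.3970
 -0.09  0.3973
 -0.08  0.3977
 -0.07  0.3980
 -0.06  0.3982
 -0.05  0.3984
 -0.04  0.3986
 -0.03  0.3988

61.28

σ√T = 0.32 × 0.7071 = 0.2263
ln(S/K) + (r + σ²/2)T = ln(220/240) + (0.049 + 0.32²/2)·0.5 = -0.0870 + 0.0501 = -0.0369
d₁ = -0.0369 / 0.2263 = -0.1631 which rounds to -0.16
√T = √0.5 = 0.7071
φ(d₁) = φ(-0.16) = 0.3939
vega = S·φ(d₁)·√T = 220·0.3939·0.7071 = 61.2759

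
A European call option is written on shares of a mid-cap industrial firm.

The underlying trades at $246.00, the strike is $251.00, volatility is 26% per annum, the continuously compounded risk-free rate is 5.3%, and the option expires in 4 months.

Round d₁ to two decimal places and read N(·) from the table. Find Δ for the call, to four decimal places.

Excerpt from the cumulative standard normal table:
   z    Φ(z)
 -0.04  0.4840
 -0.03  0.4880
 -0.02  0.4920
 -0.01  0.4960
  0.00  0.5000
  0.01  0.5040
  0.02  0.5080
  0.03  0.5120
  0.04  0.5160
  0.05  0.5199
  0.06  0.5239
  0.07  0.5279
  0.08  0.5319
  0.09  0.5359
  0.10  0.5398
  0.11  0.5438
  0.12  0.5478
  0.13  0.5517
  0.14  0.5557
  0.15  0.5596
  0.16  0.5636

T = 0.3333;  σ√T = 0.1501
ln(S/K) + (r + σ²/2)T = ln(246/251) + (0.053 + 0.26²/2)·0.3333 = -0.0201 + 0.0289 = 0.0088
d₁ = 0.0088 / 0.1501 = 0.0587 ⇒ 0.06
N(d₁) = N(0.06) = 0.5239
Δ_call = N(d₁) = 0.5239

0.5239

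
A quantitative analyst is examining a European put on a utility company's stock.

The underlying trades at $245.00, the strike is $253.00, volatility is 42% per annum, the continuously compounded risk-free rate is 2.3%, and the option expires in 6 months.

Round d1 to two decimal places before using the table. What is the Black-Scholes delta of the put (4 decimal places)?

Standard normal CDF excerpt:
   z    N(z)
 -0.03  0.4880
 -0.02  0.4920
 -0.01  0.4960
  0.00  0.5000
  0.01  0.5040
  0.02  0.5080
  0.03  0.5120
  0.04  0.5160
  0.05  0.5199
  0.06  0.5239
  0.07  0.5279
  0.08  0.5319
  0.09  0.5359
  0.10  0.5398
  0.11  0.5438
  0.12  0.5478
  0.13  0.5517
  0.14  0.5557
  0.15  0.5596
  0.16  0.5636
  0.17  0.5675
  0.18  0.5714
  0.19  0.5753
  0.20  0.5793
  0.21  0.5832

-0.4681

σ√T = 0.42 × 0.7071 = 0.2970
ln(S/K) + (r + σ²/2)T = ln(245/253) + (0.023 + 0.42²/2)·0.5 = -0.0321 + 0.0556 = 0.0235
d₁ = 0.0235 / 0.2970 = 0.0790 ≈ 0.08
N(d₁) = N(0.08) = 0.5319
Δ_put = N(d₁) − 1 = 0.5319 − 1 = -0.4681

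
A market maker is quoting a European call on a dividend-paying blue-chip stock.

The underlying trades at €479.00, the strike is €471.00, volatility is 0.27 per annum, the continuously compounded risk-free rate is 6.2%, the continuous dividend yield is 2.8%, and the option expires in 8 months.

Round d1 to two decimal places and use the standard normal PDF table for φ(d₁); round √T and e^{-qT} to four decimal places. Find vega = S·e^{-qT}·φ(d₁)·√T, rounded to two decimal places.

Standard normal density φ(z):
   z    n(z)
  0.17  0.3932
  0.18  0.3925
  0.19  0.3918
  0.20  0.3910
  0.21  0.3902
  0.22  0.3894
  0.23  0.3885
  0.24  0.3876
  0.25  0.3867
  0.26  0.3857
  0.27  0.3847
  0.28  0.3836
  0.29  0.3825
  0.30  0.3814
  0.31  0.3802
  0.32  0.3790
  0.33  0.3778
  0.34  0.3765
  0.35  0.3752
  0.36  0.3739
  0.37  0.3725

146.83

σ√T = 0.27·√0.6667 = 0.2205
ln(S/K) + (r − q + σ²/2)T = ln(479/471) + (0.062 − 0.028 + 0.27²/2)·0.6667 = 0.0168 + 0.0470 = 0.0638
d₁ = 0.0638 / 0.2205 = 0.2894 → 0.29
√T = √0.6667 = 0.8165
φ(d₁) = φ(0.29) = 0.3825
e^(−qT) = e^(−0.028·0.6667) = 0.9815
vega = S·e^(−qT)·φ(d₁)·√T = 479·0.9815·0.3825·0.8165 = 146.8295
(Vega is the same for a European call and put with the same parameters.)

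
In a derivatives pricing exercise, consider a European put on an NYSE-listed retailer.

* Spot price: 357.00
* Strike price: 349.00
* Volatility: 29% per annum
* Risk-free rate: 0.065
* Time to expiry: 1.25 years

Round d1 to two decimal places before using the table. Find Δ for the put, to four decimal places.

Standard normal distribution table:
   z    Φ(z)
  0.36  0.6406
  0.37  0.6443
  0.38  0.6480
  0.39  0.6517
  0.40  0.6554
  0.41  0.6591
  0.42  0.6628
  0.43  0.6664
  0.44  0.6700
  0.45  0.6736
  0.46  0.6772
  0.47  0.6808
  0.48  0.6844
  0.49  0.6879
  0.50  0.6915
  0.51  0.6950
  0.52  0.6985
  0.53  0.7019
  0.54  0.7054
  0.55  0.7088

σ√T = 0.29 × 1.1180 = 0.3242
d₁ = [ln(357/349) + (0.065 + 0.29²/2)·1.25] / 0.3242 = [0.0227 + 0.1338] / 0.3242 = 0.4826 which rounds to 0.48
N(d₁) = N(0.48) = 0.6844
Δ_put = N(d₁) − 1 = 0.6844 − 1 = -0.3156

-0.3156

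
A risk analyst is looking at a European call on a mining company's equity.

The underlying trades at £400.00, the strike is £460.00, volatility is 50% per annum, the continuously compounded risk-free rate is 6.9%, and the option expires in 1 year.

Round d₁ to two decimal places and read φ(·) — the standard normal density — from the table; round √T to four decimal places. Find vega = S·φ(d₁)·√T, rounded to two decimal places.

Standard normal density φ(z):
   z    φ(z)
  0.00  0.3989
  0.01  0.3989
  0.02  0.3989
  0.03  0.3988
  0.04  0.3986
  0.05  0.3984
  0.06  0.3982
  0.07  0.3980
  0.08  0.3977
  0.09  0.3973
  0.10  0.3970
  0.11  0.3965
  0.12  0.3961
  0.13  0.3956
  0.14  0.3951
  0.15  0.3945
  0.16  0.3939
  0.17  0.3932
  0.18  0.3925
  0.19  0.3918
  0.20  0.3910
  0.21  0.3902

158.60

σ√T = 0.5·√1 = 0.5000
d₁ = [ln(400/460) + (0.069 + ½·0.5²)·1] / (σ√T) = (-0.1398 + 0.1940) / 0.5000 = 0.1085 ≈ 0.11
√T = √1 = 1.0000
φ(d₁) = φ(0.11) = 0.3965
vega = S·φ(d₁)·√T = 400·0.3965·1.0000 = 158.6000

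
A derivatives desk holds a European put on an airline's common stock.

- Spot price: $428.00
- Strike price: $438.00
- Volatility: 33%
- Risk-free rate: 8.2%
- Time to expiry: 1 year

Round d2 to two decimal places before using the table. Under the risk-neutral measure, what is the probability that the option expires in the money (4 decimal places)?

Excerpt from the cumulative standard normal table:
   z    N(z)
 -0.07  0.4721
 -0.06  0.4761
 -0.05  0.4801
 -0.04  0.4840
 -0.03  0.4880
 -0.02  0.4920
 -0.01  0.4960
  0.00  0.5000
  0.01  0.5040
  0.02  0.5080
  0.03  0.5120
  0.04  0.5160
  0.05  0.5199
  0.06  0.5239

σ√T = 0.33·√1 = 0.3300
d₁ = [ln(428/438) + (0.082 + 0.33²/2)·1] / 0.3300 = [-0.0231 + 0.1365] / 0.3300 = 0.3435 ⇒ 0.34
d₂ = d₁ − σ√T = 0.3435 − 0.3300 = 0.0135 ⇒ 0.01
Pr(exercise) under Q = N(−d₂) = N(-0.01) = 0.4960

0.4960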